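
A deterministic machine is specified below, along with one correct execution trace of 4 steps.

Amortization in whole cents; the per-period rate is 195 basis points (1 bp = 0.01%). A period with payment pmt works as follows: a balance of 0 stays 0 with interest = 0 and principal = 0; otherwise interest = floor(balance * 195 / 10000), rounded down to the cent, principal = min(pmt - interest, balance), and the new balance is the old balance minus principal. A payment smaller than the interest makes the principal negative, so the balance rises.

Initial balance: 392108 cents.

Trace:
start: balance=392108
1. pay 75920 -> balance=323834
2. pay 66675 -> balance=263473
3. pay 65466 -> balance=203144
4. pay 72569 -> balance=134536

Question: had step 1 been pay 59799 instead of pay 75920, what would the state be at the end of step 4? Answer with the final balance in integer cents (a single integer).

151620

(re-executing from step 1 with the substitution; state before step 1: balance=392108)
1. pay 59799 -> balance=339955
2. pay 66675 -> balance=279909
3. pay 65466 -> balance=219901
4. pay 72569 -> balance=151620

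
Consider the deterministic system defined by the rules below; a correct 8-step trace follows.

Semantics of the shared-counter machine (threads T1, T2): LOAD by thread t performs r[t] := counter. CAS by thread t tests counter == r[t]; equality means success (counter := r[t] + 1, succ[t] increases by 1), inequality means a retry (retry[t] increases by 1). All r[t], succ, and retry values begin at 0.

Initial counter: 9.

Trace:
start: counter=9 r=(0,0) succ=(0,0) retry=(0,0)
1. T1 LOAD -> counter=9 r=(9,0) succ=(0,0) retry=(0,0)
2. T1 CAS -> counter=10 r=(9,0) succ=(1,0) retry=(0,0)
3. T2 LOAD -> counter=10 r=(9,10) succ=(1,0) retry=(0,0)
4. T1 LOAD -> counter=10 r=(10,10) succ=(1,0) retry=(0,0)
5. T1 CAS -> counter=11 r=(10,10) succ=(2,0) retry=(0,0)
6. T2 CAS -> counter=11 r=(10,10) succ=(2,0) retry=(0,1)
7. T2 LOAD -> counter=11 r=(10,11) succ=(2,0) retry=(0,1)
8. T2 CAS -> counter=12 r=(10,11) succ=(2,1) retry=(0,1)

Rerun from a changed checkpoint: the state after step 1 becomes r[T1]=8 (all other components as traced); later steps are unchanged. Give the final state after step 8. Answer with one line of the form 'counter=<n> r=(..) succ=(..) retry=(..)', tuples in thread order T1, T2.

state after step 1 := counter=9 r=(8,0) succ=(0,0) retry=(0,0)
2. T1 CAS -> counter=9 r=(8,0) succ=(0,0) retry=(1,0)
3. T2 LOAD -> counter=9 r=(8,9) succ=(0,0) retry=(1,0)
4. T1 LOAD -> counter=9 r=(9,9) succ=(0,0) retry=(1,0)
5. T1 CAS -> counter=10 r=(9,9) succ=(1,0) retry=(1,0)
6. T2 CAS -> counter=10 r=(9,9) succ=(1,0) retry=(1,1)
7. T2 LOAD -> counter=10 r=(9,10) succ=(1,0) retry=(1,1)
8. T2 CAS -> counter=11 r=(9,10) succ=(1,1) retry=(1,1)

counter=11 r=(9,10) succ=(1,1) retry=(1,1)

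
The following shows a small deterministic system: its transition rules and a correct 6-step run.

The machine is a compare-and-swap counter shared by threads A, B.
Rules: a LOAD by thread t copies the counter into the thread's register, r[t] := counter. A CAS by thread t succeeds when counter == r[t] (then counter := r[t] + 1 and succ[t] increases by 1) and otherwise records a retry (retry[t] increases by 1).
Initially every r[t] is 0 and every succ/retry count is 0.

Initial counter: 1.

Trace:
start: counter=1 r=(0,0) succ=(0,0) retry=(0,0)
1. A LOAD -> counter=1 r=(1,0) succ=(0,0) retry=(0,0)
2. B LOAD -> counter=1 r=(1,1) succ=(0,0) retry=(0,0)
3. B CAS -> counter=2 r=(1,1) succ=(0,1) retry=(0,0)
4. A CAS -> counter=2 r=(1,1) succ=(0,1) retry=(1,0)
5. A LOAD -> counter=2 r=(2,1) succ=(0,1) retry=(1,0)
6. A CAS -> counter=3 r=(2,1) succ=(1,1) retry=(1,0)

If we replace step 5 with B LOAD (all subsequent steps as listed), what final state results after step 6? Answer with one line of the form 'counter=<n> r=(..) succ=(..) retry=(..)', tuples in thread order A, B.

(re-executing from step 5 with the substitution; state before step 5: counter=2 r=(1,1) succ=(0,1) retry=(1,0))
5. B LOAD -> counter=2 r=(1,2) succ=(0,1) retry=(1,0)
6. A CAS -> counter=2 r=(1,2) succ=(0,1) retry=(2,0)

counter=2 r=(1,2) succ=(0,1) retry=(2,0)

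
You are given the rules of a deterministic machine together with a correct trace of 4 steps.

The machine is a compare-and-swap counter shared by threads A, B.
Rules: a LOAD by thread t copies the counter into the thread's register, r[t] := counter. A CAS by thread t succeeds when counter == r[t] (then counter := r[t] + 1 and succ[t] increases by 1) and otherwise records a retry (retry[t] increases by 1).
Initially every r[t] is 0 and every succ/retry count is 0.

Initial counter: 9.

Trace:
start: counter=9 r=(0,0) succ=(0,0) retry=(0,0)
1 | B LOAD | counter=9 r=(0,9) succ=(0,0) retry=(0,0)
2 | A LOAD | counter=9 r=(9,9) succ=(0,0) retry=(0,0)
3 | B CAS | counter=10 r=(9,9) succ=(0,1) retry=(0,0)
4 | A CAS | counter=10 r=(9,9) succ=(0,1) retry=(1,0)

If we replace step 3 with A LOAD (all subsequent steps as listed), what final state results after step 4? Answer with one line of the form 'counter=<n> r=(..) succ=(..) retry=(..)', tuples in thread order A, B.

counter=10 r=(9,9) succ=(1,0) retry=(0,0)

(re-executing from step 3 with the substitution; state before step 3: counter=9 r=(9,9) succ=(0,0) retry=(0,0))
3 | A LOAD | counter=9 r=(9,9) succ=(0,0) retry=(0,0)
4 | A CAS | counter=10 r=(9,9) succ=(1,0) retry=(0,0)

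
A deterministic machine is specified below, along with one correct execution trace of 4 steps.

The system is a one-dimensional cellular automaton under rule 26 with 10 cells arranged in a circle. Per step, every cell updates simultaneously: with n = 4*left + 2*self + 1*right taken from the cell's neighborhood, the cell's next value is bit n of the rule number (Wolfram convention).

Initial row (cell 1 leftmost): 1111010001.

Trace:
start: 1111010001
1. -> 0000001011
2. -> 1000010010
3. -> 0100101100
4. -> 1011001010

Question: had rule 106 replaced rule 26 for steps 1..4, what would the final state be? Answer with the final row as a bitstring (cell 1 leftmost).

(re-executing steps 1..4 under rule 106; state before step 1: 1111010001)
1. -> 0001100011
2. -> 0011100111
3. -> 0110101101
4. -> 1111011110

1111011110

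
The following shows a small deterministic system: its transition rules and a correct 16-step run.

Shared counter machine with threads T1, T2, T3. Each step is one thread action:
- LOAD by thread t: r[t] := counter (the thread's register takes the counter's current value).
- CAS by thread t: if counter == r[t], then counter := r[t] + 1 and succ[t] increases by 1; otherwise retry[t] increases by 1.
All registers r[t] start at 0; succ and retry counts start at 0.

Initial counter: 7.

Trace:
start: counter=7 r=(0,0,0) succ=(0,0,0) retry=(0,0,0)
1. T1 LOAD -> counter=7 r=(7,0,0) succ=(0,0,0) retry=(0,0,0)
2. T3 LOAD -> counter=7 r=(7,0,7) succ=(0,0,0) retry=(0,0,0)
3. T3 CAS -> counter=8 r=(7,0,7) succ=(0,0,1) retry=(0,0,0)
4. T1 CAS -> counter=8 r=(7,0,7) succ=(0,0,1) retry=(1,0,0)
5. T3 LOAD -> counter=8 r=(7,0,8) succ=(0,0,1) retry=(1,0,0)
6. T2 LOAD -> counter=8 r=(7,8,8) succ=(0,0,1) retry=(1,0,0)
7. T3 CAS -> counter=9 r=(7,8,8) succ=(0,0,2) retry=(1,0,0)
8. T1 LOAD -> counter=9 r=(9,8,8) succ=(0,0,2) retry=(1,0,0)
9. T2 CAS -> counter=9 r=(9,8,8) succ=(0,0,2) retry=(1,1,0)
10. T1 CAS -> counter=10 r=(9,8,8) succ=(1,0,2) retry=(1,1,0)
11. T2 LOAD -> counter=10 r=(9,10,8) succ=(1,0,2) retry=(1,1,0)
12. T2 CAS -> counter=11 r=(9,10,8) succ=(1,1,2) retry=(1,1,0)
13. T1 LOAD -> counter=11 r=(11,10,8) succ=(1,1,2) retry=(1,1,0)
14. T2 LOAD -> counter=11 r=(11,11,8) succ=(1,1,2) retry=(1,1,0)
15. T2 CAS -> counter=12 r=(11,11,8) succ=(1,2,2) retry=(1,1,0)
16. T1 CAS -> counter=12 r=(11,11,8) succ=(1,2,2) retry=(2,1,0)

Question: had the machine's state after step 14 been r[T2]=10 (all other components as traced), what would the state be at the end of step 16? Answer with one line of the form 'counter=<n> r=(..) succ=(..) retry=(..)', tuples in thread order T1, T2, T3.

counter=12 r=(11,10,8) succ=(2,1,2) retry=(1,2,0)

state after step 14 := counter=11 r=(11,10,8) succ=(1,1,2) retry=(1,1,0)
15. T2 CAS -> counter=11 r=(11,10,8) succ=(1,1,2) retry=(1,2,0)
16. T1 CAS -> counter=12 r=(11,10,8) succ=(2,1,2) retry=(1,2,0)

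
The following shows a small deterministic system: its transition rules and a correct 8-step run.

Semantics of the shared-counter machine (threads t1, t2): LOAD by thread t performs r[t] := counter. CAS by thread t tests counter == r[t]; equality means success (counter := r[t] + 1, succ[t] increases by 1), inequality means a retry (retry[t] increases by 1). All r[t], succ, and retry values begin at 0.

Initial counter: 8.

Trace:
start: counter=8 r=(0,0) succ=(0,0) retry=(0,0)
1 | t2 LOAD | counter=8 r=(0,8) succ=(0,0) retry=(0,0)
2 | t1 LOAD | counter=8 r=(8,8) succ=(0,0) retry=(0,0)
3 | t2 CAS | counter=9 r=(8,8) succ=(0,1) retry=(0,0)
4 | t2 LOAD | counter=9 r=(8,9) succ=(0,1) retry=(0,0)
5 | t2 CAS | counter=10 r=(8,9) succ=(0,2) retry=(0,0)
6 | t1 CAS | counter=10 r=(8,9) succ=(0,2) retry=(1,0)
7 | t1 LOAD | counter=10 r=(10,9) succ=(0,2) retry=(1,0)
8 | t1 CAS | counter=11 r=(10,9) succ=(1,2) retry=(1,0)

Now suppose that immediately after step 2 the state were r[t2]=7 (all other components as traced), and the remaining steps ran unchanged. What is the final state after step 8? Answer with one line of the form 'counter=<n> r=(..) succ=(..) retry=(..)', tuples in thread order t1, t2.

state after step 2 := counter=8 r=(8,7) succ=(0,0) retry=(0,0)
3 | t2 CAS | counter=8 r=(8,7) succ=(0,0) retry=(0,1)
4 | t2 LOAD | counter=8 r=(8,8) succ=(0,0) retry=(0,1)
5 | t2 CAS | counter=9 r=(8,8) succ=(0,1) retry=(0,1)
6 | t1 CAS | counter=9 r=(8,8) succ=(0,1) retry=(1,1)
7 | t1 LOAD | counter=9 r=(9,8) succ=(0,1) retry=(1,1)
8 | t1 CAS | counter=10 r=(9,8) succ=(1,1) retry=(1,1)

counter=10 r=(9,8) succ=(1,1) retry=(1,1)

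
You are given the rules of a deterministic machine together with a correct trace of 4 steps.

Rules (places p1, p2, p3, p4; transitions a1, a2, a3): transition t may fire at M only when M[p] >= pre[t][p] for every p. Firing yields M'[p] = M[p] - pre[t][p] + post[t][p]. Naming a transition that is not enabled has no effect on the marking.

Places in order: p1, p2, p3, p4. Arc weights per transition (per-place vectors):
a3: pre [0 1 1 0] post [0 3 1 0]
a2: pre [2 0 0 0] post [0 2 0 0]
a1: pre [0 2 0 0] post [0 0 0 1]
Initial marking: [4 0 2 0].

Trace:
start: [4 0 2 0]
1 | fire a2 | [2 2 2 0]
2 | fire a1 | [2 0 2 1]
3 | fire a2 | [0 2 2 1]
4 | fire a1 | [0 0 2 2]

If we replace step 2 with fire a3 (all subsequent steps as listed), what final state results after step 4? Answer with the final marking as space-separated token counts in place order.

0 4 2 1

(re-executing from step 2 with the substitution; state before step 2: [2 2 2 0])
2 | fire a3 | [2 4 2 0]
3 | fire a2 | [0 6 2 0]
4 | fire a1 | [0 4 2 1]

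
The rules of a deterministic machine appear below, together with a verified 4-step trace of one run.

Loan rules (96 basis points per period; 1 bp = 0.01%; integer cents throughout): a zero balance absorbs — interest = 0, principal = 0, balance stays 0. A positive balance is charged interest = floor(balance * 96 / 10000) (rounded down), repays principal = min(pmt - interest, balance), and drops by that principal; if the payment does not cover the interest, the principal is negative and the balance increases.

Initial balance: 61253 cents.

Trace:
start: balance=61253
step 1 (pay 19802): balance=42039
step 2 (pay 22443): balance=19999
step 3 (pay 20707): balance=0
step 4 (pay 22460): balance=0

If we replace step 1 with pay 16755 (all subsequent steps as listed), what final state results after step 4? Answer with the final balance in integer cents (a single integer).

(re-executing from step 1 with the substitution; state before step 1: balance=61253)
step 1 (pay 16755): balance=45086
step 2 (pay 22443): balance=23075
step 3 (pay 20707): balance=2589
step 4 (pay 22460): balance=0

0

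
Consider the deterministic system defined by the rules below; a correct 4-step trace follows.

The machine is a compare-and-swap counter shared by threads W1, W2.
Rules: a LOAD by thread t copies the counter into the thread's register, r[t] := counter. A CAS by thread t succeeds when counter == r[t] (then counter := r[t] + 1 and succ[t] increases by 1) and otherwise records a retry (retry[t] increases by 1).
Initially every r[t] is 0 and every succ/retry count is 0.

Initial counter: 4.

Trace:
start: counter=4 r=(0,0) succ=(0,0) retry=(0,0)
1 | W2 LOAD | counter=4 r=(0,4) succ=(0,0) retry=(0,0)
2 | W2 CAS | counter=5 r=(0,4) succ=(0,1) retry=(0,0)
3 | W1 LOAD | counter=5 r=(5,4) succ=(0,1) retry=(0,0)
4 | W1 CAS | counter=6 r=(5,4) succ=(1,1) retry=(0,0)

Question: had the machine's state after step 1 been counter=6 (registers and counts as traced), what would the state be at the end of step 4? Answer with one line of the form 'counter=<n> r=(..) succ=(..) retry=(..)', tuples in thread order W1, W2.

state after step 1 := counter=6 r=(0,4) succ=(0,0) retry=(0,0)
2 | W2 CAS | counter=6 r=(0,4) succ=(0,0) retry=(0,1)
3 | W1 LOAD | counter=6 r=(6,4) succ=(0,0) retry=(0,1)
4 | W1 CAS | counter=7 r=(6,4) succ=(1,0) retry=(0,1)

counter=7 r=(6,4) succ=(1,0) retry=(0,1)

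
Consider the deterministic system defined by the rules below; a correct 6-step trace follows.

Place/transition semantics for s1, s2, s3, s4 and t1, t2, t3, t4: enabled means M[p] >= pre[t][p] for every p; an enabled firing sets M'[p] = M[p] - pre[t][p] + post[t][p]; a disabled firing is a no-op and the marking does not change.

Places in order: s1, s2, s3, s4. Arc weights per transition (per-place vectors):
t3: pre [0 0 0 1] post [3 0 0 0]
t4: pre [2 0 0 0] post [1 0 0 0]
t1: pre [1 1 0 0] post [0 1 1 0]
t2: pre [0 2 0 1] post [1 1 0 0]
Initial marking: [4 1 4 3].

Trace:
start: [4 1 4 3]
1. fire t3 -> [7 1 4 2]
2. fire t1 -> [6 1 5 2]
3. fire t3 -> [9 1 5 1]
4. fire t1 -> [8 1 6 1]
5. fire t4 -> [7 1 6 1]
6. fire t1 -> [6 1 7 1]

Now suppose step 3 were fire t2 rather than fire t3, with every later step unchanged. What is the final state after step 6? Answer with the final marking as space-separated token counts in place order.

(re-executing from step 3 with the substitution; state before step 3: [6 1 5 2])
3. fire t2 -> [6 1 5 2]
4. fire t1 -> [5 1 6 2]
5. fire t4 -> [4 1 6 2]
6. fire t1 -> [3 1 7 2]

3 1 7 2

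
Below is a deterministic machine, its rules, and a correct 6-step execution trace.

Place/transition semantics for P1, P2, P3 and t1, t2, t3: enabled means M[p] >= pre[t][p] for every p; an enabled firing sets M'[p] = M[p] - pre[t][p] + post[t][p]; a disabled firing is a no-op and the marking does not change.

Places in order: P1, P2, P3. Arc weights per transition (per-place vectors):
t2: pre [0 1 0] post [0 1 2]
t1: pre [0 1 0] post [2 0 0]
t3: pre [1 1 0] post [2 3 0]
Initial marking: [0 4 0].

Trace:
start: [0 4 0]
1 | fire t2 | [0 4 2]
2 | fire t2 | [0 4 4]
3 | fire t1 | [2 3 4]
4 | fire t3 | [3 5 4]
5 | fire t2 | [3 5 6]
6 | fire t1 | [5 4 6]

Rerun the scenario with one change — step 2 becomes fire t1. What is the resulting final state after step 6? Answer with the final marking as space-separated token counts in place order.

7 3 4

(re-executing from step 2 with the substitution; state before step 2: [0 4 2])
2 | fire t1 | [2 3 2]
3 | fire t1 | [4 2 2]
4 | fire t3 | [5 4 2]
5 | fire t2 | [5 4 4]
6 | fire t1 | [7 3 4]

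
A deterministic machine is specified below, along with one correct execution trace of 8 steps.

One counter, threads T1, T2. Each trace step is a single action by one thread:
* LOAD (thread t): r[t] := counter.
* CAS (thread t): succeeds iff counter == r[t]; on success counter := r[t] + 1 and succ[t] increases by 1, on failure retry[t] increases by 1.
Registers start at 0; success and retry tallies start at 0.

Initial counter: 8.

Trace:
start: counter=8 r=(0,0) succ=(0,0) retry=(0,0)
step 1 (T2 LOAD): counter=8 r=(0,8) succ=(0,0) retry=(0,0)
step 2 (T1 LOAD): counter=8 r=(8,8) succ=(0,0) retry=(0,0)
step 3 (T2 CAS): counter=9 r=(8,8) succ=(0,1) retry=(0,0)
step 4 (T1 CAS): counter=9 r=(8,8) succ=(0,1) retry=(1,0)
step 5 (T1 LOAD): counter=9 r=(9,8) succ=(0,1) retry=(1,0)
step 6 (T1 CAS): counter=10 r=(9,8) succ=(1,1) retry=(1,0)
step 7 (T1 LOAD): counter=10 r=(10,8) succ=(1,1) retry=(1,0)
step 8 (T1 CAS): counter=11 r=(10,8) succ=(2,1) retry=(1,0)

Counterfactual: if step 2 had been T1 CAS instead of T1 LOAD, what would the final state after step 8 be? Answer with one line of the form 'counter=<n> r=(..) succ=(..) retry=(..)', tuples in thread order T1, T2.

(re-executing from step 2 with the substitution; state before step 2: counter=8 r=(0,8) succ=(0,0) retry=(0,0))
step 2 (T1 CAS): counter=8 r=(0,8) succ=(0,0) retry=(1,0)
step 3 (T2 CAS): counter=9 r=(0,8) succ=(0,1) retry=(1,0)
step 4 (T1 CAS): counter=9 r=(0,8) succ=(0,1) retry=(2,0)
step 5 (T1 LOAD): counter=9 r=(9,8) succ=(0,1) retry=(2,0)
step 6 (T1 CAS): counter=10 r=(9,8) succ=(1,1) retry=(2,0)
step 7 (T1 LOAD): counter=10 r=(10,8) succ=(1,1) retry=(2,0)
step 8 (T1 CAS): counter=11 r=(10,8) succ=(2,1) retry=(2,0)

counter=11 r=(10,8) succ=(2,1) retry=(2,0)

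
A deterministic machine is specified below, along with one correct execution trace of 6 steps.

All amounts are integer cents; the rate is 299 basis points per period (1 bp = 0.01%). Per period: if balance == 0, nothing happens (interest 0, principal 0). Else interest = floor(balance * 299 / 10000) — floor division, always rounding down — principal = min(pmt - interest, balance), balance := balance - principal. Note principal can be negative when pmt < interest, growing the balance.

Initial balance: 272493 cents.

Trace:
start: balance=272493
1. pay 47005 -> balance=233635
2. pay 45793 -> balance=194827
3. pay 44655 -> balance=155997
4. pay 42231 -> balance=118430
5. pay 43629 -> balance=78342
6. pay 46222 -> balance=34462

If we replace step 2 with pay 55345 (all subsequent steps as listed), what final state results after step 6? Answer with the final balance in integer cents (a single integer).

(re-executing from step 2 with the substitution; state before step 2: balance=233635)
2. pay 55345 -> balance=185275
3. pay 44655 -> balance=146159
4. pay 42231 -> balance=108298
5. pay 43629 -> balance=67907
6. pay 46222 -> balance=23715

23715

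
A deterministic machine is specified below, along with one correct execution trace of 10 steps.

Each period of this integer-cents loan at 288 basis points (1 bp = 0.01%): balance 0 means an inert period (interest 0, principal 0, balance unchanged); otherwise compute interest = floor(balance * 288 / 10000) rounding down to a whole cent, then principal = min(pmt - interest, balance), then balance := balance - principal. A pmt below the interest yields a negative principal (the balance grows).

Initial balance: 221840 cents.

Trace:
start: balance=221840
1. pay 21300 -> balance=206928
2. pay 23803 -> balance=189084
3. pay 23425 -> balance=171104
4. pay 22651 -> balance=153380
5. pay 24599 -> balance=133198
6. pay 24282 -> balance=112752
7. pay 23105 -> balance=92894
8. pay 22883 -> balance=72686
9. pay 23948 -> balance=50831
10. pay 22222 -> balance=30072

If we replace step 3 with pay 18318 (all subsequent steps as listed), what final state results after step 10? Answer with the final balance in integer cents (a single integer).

(re-executing from step 3 with the substitution; state before step 3: balance=189084)
3. pay 18318 -> balance=176211
4. pay 22651 -> balance=158634
5. pay 24599 -> balance=138603
6. pay 24282 -> balance=118312
7. pay 23105 -> balance=98614
8. pay 22883 -> balance=78571
9. pay 23948 -> balance=56885
10. pay 22222 -> balance=36301

36301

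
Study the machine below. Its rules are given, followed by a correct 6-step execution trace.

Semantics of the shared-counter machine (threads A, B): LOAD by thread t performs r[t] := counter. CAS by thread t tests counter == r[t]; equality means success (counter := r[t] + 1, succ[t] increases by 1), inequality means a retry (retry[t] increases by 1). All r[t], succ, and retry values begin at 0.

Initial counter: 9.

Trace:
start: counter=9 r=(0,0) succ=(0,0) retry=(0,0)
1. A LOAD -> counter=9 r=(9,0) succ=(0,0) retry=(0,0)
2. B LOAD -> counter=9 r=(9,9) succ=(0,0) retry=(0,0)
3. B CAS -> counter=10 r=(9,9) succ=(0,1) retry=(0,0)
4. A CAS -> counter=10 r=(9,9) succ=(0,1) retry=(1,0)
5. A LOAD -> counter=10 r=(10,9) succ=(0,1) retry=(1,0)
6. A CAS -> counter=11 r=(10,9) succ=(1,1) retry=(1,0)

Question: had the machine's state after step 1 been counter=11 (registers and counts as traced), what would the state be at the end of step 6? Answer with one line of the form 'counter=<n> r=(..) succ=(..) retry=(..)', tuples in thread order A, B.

counter=13 r=(12,11) succ=(1,1) retry=(1,0)

state after step 1 := counter=11 r=(9,0) succ=(0,0) retry=(0,0)
2. B LOAD -> counter=11 r=(9,11) succ=(0,0) retry=(0,0)
3. B CAS -> counter=12 r=(9,11) succ=(0,1) retry=(0,0)
4. A CAS -> counter=12 r=(9,11) succ=(0,1) retry=(1,0)
5. A LOAD -> counter=12 r=(12,11) succ=(0,1) retry=(1,0)
6. A CAS -> counter=13 r=(12,11) succ=(1,1) retry=(1,0)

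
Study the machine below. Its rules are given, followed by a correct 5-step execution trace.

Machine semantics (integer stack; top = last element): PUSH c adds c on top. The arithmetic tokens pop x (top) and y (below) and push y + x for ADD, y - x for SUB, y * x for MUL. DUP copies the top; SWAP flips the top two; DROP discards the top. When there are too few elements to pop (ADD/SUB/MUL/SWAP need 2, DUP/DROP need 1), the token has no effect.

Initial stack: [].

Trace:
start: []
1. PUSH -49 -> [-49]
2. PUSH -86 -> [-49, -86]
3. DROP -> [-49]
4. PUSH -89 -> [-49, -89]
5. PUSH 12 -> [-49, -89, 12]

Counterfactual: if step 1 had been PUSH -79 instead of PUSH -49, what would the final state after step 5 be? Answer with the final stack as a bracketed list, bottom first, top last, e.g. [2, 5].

(re-executing from step 1 with the substitution; state before step 1: [])
1. PUSH -79 -> [-79]
2. PUSH -86 -> [-79, -86]
3. DROP -> [-79]
4. PUSH -89 -> [-79, -89]
5. PUSH 12 -> [-79, -89, 12]

[-79, -89, 12]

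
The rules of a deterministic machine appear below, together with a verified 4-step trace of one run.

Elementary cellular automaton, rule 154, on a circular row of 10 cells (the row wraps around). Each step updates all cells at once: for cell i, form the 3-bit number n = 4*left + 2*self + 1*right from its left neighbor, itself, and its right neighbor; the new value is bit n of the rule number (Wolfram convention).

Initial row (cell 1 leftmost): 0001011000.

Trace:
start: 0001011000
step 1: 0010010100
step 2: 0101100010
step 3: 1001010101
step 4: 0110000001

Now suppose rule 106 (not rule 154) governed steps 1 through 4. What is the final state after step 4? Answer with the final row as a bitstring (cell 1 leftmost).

0110010001

(re-executing steps 1..4 under rule 106; state before step 1: 0001011000)
step 1: 0010111000
step 2: 0101101000
step 3: 1011110000
step 4: 0110010001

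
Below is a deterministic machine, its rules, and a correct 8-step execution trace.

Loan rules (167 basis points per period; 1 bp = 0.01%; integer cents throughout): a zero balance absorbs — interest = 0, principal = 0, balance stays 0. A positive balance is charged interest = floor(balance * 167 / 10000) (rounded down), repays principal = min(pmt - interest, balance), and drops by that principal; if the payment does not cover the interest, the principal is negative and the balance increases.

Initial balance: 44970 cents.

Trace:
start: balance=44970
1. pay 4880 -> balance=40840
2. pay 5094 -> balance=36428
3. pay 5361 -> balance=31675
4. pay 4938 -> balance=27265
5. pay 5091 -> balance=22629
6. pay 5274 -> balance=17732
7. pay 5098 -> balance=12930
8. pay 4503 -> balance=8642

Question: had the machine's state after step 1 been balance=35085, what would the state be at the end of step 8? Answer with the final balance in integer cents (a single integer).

state after step 1 := balance=35085
2. pay 5094 -> balance=30576
3. pay 5361 -> balance=25725
4. pay 4938 -> balance=21216
5. pay 5091 -> balance=16479
6. pay 5274 -> balance=11480
7. pay 5098 -> balance=6573
8. pay 4503 -> balance=2179

2179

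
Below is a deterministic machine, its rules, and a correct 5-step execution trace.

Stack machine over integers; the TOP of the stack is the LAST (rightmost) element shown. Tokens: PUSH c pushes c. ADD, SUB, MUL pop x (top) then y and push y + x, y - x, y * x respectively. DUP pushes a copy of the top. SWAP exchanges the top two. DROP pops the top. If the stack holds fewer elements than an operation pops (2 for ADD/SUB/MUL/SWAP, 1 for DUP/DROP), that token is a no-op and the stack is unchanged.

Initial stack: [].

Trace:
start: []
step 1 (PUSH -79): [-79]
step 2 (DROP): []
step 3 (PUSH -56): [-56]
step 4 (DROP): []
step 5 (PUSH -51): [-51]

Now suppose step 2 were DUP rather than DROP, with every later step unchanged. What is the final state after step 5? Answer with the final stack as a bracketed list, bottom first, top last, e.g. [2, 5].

[-79, -79, -51]

(re-executing from step 2 with the substitution; state before step 2: [-79])
step 2 (DUP): [-79, -79]
step 3 (PUSH -56): [-79, -79, -56]
step 4 (DROP): [-79, -79]
step 5 (PUSH -51): [-79, -79, -51]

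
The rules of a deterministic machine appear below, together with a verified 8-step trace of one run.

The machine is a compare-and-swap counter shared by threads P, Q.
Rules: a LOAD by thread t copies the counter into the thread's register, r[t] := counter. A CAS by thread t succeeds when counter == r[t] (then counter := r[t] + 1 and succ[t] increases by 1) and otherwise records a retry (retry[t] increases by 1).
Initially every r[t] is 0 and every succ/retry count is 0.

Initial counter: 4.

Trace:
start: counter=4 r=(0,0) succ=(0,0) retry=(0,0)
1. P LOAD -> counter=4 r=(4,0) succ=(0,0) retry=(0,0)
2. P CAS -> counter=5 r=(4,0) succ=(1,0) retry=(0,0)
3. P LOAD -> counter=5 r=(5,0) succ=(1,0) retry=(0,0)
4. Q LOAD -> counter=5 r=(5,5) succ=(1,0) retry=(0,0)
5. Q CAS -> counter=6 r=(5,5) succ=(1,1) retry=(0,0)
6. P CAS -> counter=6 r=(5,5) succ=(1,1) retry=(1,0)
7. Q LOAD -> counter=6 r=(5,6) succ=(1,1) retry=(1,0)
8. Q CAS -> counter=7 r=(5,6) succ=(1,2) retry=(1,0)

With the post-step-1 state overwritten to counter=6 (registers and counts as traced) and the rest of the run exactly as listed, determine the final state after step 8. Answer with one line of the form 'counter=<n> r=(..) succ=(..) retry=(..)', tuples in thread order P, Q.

state after step 1 := counter=6 r=(4,0) succ=(0,0) retry=(0,0)
2. P CAS -> counter=6 r=(4,0) succ=(0,0) retry=(1,0)
3. P LOAD -> counter=6 r=(6,0) succ=(0,0) retry=(1,0)
4. Q LOAD -> counter=6 r=(6,6) succ=(0,0) retry=(1,0)
5. Q CAS -> counter=7 r=(6,6) succ=(0,1) retry=(1,0)
6. P CAS -> counter=7 r=(6,6) succ=(0,1) retry=(2,0)
7. Q LOAD -> counter=7 r=(6,7) succ=(0,1) retry=(2,0)
8. Q CAS -> counter=8 r=(6,7) succ=(0,2) retry=(2,0)

counter=8 r=(6,7) succ=(0,2) retry=(2,0)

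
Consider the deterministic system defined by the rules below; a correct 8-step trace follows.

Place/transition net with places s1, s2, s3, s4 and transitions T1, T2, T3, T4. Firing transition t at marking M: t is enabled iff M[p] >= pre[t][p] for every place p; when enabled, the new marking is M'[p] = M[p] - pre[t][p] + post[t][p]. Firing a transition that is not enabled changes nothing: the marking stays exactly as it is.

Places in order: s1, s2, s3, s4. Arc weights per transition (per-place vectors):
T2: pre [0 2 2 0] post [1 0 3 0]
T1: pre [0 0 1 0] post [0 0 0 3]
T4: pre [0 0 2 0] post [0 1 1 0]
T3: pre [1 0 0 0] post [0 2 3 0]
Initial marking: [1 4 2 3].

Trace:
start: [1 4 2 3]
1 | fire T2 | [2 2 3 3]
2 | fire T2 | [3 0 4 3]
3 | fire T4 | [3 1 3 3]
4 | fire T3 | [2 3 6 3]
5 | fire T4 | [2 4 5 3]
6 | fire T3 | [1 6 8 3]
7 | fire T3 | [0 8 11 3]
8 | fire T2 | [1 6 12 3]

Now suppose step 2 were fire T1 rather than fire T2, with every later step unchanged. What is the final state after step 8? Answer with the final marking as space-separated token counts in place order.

1 6 7 6

(re-executing from step 2 with the substitution; state before step 2: [2 2 3 3])
2 | fire T1 | [2 2 2 6]
3 | fire T4 | [2 3 1 6]
4 | fire T3 | [1 5 4 6]
5 | fire T4 | [1 6 3 6]
6 | fire T3 | [0 8 6 6]
7 | fire T3 | [0 8 6 6]
8 | fire T2 | [1 6 7 6]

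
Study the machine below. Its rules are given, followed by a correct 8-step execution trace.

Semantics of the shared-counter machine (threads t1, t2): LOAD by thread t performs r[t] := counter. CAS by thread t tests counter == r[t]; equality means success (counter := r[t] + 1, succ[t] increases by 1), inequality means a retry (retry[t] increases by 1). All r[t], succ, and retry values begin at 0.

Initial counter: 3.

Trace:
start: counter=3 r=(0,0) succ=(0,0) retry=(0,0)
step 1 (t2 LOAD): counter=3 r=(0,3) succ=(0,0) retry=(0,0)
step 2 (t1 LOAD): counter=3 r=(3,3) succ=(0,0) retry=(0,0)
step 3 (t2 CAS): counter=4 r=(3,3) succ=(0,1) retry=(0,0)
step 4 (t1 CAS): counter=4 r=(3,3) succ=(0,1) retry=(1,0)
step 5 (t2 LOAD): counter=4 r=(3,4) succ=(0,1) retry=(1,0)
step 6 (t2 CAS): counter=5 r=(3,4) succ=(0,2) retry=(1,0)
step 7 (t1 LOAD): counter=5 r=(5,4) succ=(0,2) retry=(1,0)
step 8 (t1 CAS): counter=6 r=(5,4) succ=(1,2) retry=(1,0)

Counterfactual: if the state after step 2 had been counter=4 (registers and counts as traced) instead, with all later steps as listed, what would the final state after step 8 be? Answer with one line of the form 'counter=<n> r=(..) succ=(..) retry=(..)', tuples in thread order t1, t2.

counter=6 r=(5,4) succ=(1,1) retry=(1,1)

state after step 2 := counter=4 r=(3,3) succ=(0,0) retry=(0,0)
step 3 (t2 CAS): counter=4 r=(3,3) succ=(0,0) retry=(0,1)
step 4 (t1 CAS): counter=4 r=(3,3) succ=(0,0) retry=(1,1)
step 5 (t2 LOAD): counter=4 r=(3,4) succ=(0,0) retry=(1,1)
step 6 (t2 CAS): counter=5 r=(3,4) succ=(0,1) retry=(1,1)
step 7 (t1 LOAD): counter=5 r=(5,4) succ=(0,1) retry=(1,1)
step 8 (t1 CAS): counter=6 r=(5,4) succ=(1,1) retry=(1,1)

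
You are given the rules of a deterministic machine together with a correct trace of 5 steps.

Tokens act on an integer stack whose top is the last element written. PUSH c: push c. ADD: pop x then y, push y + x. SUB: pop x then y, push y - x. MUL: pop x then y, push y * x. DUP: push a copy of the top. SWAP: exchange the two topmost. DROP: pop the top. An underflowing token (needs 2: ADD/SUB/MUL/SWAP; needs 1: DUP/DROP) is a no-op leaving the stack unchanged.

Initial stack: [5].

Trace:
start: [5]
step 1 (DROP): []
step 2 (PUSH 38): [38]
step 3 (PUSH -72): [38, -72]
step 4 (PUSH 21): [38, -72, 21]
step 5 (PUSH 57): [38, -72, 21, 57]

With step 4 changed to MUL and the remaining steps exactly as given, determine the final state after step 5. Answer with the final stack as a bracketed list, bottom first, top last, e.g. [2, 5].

[-2736, 57]

(re-executing from step 4 with the substitution; state before step 4: [38, -72])
step 4 (MUL): [-2736]
step 5 (PUSH 57): [-2736, 57]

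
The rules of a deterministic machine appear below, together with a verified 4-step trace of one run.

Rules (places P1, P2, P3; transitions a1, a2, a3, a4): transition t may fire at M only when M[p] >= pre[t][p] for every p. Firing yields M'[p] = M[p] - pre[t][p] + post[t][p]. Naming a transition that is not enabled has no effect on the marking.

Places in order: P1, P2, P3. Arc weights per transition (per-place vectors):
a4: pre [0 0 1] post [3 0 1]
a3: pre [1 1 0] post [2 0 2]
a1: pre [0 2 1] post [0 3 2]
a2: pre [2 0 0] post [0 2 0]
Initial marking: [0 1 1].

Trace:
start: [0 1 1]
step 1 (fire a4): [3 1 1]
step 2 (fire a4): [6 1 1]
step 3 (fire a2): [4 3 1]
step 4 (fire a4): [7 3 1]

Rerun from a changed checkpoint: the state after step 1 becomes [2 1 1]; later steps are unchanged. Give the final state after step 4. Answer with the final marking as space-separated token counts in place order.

6 3 1

state after step 1 := [2 1 1]
step 2 (fire a4): [5 1 1]
step 3 (fire a2): [3 3 1]
step 4 (fire a4): [6 3 1]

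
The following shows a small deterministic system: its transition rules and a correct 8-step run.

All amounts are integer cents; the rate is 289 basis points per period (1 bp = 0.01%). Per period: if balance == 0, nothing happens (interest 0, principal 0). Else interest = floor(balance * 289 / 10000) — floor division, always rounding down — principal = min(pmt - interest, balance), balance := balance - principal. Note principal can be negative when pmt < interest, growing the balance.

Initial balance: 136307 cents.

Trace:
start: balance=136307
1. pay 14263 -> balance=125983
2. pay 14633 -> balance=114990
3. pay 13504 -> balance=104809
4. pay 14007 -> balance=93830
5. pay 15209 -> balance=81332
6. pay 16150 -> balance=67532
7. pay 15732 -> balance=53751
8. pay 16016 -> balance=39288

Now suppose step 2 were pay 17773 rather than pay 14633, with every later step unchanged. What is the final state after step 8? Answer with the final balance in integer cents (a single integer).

35562

(re-executing from step 2 with the substitution; state before step 2: balance=125983)
2. pay 17773 -> balance=111850
3. pay 13504 -> balance=101578
4. pay 14007 -> balance=90506
5. pay 15209 -> balance=77912
6. pay 16150 -> balance=64013
7. pay 15732 -> balance=50130
8. pay 16016 -> balance=35562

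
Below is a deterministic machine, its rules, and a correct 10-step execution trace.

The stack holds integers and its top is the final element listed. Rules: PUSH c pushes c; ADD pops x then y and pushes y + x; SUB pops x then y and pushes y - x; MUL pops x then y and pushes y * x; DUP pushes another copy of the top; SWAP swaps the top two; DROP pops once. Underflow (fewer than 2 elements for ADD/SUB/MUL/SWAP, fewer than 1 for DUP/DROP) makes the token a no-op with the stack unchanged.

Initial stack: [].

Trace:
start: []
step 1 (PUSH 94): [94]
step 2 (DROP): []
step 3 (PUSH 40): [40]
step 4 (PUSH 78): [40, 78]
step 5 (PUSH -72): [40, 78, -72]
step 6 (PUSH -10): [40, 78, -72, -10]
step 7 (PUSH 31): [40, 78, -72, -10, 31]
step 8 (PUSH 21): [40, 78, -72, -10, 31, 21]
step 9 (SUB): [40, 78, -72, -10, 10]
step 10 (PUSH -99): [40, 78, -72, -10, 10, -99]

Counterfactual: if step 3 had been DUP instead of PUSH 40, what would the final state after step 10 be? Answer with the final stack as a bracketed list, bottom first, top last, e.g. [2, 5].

[78, -72, -10, 10, -99]

(re-executing from step 3 with the substitution; state before step 3: [])
step 3 (DUP): []
step 4 (PUSH 78): [78]
step 5 (PUSH -72): [78, -72]
step 6 (PUSH -10): [78, -72, -10]
step 7 (PUSH 31): [78, -72, -10, 31]
step 8 (PUSH 21): [78, -72, -10, 31, 21]
step 9 (SUB): [78, -72, -10, 10]
step 10 (PUSH -99): [78, -72, -10, 10, -99]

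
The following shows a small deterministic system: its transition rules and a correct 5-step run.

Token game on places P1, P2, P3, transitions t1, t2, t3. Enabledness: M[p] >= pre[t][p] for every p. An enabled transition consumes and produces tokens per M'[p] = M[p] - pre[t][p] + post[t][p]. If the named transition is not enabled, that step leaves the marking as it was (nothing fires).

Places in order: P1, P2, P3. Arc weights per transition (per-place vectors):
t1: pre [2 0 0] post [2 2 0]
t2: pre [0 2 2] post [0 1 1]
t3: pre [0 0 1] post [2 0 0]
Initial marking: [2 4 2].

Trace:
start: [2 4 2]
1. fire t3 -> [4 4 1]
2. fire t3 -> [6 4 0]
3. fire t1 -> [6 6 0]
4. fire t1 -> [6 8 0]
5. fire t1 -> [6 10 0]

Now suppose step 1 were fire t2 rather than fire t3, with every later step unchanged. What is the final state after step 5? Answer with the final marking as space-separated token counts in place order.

4 9 0

(re-executing from step 1 with the substitution; state before step 1: [2 4 2])
1. fire t2 -> [2 3 1]
2. fire t3 -> [4 3 0]
3. fire t1 -> [4 5 0]
4. fire t1 -> [4 7 0]
5. fire t1 -> [4 9 0]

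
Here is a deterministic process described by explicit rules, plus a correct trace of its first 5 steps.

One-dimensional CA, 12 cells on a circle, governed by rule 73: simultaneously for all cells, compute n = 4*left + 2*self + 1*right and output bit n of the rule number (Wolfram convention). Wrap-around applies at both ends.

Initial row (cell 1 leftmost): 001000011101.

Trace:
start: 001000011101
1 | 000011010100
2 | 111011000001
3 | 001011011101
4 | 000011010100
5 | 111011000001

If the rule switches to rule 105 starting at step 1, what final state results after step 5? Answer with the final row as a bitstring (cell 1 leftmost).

101110111011

(re-executing steps 1..5 under rule 105; state before step 1: 001000011101)
1 | 000011010110
2 | 111011101110
3 | 101110111011
4 | 111011101110
5 | 101110111011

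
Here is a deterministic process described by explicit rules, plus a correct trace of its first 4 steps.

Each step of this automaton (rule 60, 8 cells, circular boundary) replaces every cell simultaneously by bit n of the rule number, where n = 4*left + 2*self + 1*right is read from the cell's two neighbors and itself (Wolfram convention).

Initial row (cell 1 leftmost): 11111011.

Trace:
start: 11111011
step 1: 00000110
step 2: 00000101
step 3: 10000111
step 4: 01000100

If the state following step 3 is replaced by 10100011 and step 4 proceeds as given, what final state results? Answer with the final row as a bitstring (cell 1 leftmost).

01110010

state after step 3 := 10100011
step 4: 01110010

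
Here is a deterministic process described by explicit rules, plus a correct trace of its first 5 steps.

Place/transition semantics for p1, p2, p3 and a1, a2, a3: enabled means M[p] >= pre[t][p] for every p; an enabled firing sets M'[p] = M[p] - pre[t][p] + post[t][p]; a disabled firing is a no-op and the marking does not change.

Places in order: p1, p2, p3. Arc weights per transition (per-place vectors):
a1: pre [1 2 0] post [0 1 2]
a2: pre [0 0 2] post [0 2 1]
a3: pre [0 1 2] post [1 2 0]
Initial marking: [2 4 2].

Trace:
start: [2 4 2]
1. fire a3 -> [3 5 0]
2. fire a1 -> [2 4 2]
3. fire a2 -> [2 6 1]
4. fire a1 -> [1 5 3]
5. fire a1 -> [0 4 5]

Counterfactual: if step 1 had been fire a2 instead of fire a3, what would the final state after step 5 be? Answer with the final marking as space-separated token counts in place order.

0 6 4

(re-executing from step 1 with the substitution; state before step 1: [2 4 2])
1. fire a2 -> [2 6 1]
2. fire a1 -> [1 5 3]
3. fire a2 -> [1 7 2]
4. fire a1 -> [0 6 4]
5. fire a1 -> [0 6 4]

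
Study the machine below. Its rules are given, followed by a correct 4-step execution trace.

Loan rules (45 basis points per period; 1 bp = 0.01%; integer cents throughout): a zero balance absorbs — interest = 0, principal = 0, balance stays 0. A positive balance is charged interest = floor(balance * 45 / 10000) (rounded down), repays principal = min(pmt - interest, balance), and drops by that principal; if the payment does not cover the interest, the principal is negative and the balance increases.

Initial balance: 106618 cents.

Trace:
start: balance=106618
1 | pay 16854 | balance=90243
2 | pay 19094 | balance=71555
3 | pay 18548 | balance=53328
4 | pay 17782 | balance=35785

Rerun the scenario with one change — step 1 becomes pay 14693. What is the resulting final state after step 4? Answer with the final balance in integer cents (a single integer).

(re-executing from step 1 with the substitution; state before step 1: balance=106618)
1 | pay 14693 | balance=92404
2 | pay 19094 | balance=73725
3 | pay 18548 | balance=55508
4 | pay 17782 | balance=37975

37975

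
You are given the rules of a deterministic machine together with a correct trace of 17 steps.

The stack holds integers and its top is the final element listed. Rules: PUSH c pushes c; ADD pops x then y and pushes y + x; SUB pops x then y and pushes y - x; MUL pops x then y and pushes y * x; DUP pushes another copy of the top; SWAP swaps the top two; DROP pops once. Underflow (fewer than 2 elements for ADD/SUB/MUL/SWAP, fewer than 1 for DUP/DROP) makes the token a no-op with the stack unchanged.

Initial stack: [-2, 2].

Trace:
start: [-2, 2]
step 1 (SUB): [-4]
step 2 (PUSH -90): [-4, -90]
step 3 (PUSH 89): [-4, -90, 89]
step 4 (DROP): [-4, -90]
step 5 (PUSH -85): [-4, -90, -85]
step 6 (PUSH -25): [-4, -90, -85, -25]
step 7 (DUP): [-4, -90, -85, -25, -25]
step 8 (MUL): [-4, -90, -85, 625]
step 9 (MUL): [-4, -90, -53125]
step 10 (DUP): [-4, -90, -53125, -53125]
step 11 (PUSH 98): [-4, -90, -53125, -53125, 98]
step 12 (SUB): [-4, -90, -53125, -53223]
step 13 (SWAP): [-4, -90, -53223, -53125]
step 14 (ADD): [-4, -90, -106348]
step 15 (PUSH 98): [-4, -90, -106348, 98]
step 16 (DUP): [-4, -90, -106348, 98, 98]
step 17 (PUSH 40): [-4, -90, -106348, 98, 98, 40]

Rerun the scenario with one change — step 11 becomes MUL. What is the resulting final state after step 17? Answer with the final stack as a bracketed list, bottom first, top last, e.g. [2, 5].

[-2822265719, 98, 98, 40]

(re-executing from step 11 with the substitution; state before step 11: [-4, -90, -53125, -53125])
step 11 (MUL): [-4, -90, 2822265625]
step 12 (SUB): [-4, -2822265715]
step 13 (SWAP): [-2822265715, -4]
step 14 (ADD): [-2822265719]
step 15 (PUSH 98): [-2822265719, 98]
step 16 (DUP): [-2822265719, 98, 98]
step 17 (PUSH 40): [-2822265719, 98, 98, 40]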